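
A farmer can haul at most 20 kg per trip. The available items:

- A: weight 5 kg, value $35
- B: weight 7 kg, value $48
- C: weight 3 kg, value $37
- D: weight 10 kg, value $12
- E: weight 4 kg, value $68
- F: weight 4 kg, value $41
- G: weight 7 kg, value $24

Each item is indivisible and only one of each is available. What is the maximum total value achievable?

Check high-value combinations within 20 kg:
- B+C+E+F: weight 7+3+4+4=18, value 48+37+68+41=194
- A+B+E+F: weight 5+7+4+4=20, value 35+48+68+41=192
- A+B+C+E: weight 5+7+3+4=19, value 35+48+37+68=188
Best: $194.

$194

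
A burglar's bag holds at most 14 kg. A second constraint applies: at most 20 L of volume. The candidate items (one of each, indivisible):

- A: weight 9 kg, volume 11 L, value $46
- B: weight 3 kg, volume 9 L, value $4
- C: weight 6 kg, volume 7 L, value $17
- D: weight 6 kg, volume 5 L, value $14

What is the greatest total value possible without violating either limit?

Feasible sets respecting both limits:
- A+B: weight 12, volume 20, value 50
- A: weight 9, volume 11, value 46
- C+D: weight 12, volume 12, value 31
Best: $50.

$50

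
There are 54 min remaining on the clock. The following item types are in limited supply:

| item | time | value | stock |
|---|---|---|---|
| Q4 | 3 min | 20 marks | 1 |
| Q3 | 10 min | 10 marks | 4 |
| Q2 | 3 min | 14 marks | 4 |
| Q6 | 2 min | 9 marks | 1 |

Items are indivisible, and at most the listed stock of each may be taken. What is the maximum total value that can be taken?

Best selections within time 54 and stock limits:
- 1×Q4 + 3×Q3 + 4×Q2 + 1×Q6: time 47, value 115
- 1×Q4 + 4×Q3 + 3×Q2 + 1×Q6: time 54, value 111
- 1×Q4 + 3×Q3 + 4×Q2: time 45, value 106
Best: 115 marks.

115 marks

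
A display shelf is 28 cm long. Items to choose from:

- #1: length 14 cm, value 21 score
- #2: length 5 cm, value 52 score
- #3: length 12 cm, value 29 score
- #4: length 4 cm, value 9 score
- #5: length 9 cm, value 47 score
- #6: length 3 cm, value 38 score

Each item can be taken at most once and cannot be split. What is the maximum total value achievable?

Check high-value combinations within 28 cm:
- #2+#4+#5+#6: length 5+4+9+3=21, value 52+9+47+38=146
- #2+#5+#6: length 5+9+3=17, value 52+47+38=137
- #2+#3+#4+#6: length 5+12+4+3=24, value 52+29+9+38=128
Best: 146 score.

146 score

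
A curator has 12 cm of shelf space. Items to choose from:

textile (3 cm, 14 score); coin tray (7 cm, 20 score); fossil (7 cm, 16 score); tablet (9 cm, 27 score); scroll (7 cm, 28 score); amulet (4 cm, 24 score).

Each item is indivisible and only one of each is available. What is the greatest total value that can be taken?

Check high-value combinations within 12 cm:
- scroll+amulet: length 7+4=11, value 28+24=52
- coin tray+amulet: length 7+4=11, value 20+24=44
- textile+scroll: length 3+7=10, value 14+28=42
Best: 52 score.

52 score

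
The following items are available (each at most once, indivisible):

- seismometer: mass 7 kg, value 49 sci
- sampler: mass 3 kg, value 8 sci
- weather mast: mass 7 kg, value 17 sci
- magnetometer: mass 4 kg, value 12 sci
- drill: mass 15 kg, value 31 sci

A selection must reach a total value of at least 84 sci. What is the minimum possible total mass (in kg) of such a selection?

21

Subsets with value ≥ 84, sorted by total mass:
- seismometer+sampler+weather mast+magnetometer: mass 21, value 86
- seismometer+sampler+drill: mass 25, value 88
- seismometer+magnetometer+drill: mass 26, value 92
Minimum mass: 21 kg.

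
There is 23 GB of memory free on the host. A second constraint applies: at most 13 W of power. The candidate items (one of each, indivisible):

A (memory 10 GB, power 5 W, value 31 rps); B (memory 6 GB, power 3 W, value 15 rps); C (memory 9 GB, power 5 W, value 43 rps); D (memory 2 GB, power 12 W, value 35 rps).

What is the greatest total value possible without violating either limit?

74 rps

Feasible sets respecting both limits:
- A+C: memory 19, power 10, value 74
- B+C: memory 15, power 8, value 58
- A+B: memory 16, power 8, value 46
Best: 74 rps.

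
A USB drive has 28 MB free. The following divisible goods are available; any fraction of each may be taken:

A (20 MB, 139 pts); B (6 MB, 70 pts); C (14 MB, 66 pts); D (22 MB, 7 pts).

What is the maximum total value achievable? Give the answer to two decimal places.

218.43

Take in order of value per unit:
- B (70/6 per unit): all 6 → value 70, running total 70.00
- A (139/20 per unit): all 20 → value 139, running total 209.00
- C (66/14 per unit): 2 of 14 → value 2×66/14 = 9.4286, running total 218.43
Total 218.43.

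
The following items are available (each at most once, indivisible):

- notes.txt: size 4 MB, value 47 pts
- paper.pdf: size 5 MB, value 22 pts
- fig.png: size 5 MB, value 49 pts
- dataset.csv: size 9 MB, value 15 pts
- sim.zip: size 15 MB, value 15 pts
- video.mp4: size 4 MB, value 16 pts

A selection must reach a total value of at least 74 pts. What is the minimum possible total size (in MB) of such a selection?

9

Subsets with value ≥ 74, sorted by total size:
- notes.txt+fig.png: size 9, value 96
- notes.txt+fig.png+video.mp4: size 13, value 112
Minimum size: 9 MB.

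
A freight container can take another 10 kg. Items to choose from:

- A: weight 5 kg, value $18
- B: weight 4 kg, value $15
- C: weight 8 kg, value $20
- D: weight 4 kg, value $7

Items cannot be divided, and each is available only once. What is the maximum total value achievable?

Check high-value combinations within 10 kg:
- A+B: weight 5+4=9, value 18+15=33
- A+D: weight 5+4=9, value 18+7=25
- B+D: weight 4+4=8, value 15+7=22
Best: $33.

$33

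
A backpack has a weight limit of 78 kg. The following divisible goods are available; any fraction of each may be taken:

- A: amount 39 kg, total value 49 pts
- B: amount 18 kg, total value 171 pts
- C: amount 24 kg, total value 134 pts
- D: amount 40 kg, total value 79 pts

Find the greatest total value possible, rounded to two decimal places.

Take in order of value per unit:
- B (171/18 per unit): all 18 → value 171, running total 171.00
- C (134/24 per unit): all 24 → value 134, running total 305.00
- D (79/40 per unit): 36 of 40 → value 36×79/40 = 71.1000, running total 376.10
Total 376.10.

376.10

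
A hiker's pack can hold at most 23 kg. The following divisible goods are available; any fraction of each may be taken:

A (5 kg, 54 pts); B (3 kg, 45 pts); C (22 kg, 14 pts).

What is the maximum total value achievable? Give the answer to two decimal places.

Take in order of value per unit:
- B (45/3 per unit): all 3 → value 45, running total 45.00
- A (54/5 per unit): all 5 → value 54, running total 99.00
- C (14/22 per unit): 15 of 22 → value 15×14/22 = 9.5455, running total 108.55
Total 108.55.

108.55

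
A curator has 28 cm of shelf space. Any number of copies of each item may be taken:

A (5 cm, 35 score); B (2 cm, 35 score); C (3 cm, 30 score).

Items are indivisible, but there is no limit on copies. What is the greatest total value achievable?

490 score

Best value-per-unit is B at 35/2, and filling with it alone uses length 14×2=28. No mix of the others beats 14×35 = 490.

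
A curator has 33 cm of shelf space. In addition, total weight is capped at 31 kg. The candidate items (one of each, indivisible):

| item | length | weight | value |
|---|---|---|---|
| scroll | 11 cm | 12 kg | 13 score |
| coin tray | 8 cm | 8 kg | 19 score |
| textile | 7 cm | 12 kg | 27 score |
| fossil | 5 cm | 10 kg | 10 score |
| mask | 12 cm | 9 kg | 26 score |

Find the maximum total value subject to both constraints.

Feasible sets respecting both limits:
- coin tray+textile+mask: length 27, weight 29, value 72
- textile+fossil+mask: length 24, weight 31, value 63
- scroll+coin tray+mask: length 31, weight 29, value 58
Best: 72 score.

72 score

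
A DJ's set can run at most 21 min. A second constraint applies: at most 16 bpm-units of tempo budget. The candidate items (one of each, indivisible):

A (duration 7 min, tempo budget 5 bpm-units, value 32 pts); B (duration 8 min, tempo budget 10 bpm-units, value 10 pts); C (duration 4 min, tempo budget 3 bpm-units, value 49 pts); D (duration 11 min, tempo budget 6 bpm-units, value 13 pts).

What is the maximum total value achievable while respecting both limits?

Feasible sets respecting both limits:
- A+C: duration 11, tempo budget 8, value 81
- C+D: duration 15, tempo budget 9, value 62
- B+C: duration 12, tempo budget 13, value 59
- C: duration 4, tempo budget 3, value 49
Best: 81 pts.

81 pts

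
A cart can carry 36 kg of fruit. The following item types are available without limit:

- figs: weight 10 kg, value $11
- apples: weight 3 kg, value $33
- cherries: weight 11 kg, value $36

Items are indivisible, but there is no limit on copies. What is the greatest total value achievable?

$396

Best value-per-unit is apples at 33/3, and filling with it alone uses weight 12×3=36. No mix of the others beats 12×33 = 396.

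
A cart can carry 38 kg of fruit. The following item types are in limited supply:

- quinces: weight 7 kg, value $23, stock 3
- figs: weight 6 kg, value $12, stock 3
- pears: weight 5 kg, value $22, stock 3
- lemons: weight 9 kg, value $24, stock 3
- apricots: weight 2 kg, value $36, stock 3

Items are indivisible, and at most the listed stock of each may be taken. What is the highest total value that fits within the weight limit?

$221

Best selections within weight 38 and stock limits:
- 1×quinces + 3×pears + 1×lemons + 3×apricots: weight 37, value 221
- 3×quinces + 2×pears + 3×apricots: weight 37, value 221
Best: $221.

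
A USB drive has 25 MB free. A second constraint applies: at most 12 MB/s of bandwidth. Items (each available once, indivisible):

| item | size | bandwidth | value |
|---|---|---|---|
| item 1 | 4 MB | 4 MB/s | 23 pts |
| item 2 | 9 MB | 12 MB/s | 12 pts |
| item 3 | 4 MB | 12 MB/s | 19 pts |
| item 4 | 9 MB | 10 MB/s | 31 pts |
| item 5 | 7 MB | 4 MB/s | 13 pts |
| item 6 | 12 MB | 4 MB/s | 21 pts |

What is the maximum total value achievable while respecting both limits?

57 pts

Feasible sets respecting both limits:
- item 1+item 5+item 6: size 23, bandwidth 12, value 57
- item 1+item 6: size 16, bandwidth 8, value 44
- item 1+item 5: size 11, bandwidth 8, value 36
- item 5+item 6: size 19, bandwidth 8, value 34
Best: 57 pts.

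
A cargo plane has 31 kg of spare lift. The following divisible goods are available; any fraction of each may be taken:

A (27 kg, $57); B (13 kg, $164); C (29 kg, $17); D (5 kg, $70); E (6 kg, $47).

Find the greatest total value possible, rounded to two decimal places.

295.78

Take in order of value per unit:
- D (70/5 per unit): all 5 → value 70, running total 70.00
- B (164/13 per unit): all 13 → value 164, running total 234.00
- E (47/6 per unit): all 6 → value 47, running total 281.00
- A (57/27 per unit): 7 of 27 → value 7×57/27 = 14.7778, running total 295.78
Total 295.78.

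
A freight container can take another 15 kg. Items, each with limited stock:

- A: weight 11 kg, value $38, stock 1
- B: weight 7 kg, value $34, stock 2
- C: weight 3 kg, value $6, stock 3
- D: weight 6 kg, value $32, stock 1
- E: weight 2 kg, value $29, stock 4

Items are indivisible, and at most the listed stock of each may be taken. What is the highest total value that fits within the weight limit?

Best selections within weight 15 and stock limits:
- 1×B + 4×E: weight 15, value 150
- 1×D + 4×E: weight 14, value 148
- 2×C + 4×E: weight 14, value 128
- 1×C + 1×D + 3×E: weight 15, value 125
Best: $150.

$150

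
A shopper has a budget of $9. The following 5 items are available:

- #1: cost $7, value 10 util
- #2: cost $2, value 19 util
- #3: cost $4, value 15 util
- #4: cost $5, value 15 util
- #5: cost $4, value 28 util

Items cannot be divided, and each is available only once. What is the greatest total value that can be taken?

Check high-value combinations within $9:
- #2+#5: cost 2+4=6, value 19+28=47
- #3+#5: cost 4+4=8, value 15+28=43
- #4+#5: cost 5+4=9, value 15+28=43
- #2+#3: cost 2+4=6, value 19+15=34
- #2+#4: cost 2+5=7, value 19+15=34
Best: 47 util.

47 util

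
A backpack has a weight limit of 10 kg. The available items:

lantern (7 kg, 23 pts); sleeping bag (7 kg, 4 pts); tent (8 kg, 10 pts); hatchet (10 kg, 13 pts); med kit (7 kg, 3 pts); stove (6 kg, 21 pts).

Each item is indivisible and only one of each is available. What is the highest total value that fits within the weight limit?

23 pts

This is a 0/1 knapsack; check combinations near the capacity.
- lantern: weight 7, value 23
- stove: weight 6, value 21
- hatchet: weight 10, value 13
- tent: weight 8, value 10
- sleeping bag: weight 7, value 4
Best: 23 pts.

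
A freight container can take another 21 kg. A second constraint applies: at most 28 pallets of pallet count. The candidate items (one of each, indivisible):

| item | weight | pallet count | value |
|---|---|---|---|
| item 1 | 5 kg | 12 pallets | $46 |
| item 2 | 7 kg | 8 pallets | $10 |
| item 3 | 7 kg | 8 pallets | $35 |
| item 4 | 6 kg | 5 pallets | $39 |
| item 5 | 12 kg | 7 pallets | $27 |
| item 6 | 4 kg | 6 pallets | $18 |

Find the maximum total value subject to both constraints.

$120

Feasible sets respecting both limits:
- item 1+item 3+item 4: weight 18, pallet count 25, value 120
- item 1+item 4+item 6: weight 15, pallet count 23, value 103
- item 1+item 3+item 6: weight 16, pallet count 26, value 99
- item 1+item 2+item 4: weight 18, pallet count 25, value 95
Best: $120.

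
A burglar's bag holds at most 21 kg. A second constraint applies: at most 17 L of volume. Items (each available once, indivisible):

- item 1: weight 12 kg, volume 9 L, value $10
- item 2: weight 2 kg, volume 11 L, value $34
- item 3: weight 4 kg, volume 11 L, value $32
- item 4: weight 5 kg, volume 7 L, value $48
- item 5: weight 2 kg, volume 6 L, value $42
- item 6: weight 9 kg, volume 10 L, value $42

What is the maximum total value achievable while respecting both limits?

$90

Feasible sets respecting both limits:
- item 4+item 5: weight 7, volume 13, value 90
- item 4+item 6: weight 14, volume 17, value 90
- item 5+item 6: weight 11, volume 16, value 84
- item 2+item 5: weight 4, volume 17, value 76
Best: $90.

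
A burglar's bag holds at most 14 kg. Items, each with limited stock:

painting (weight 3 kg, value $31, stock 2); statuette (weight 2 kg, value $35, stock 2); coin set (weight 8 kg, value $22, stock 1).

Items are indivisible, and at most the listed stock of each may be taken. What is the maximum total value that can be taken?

$132

Best selections within weight 14 and stock limits:
- 2×painting + 2×statuette: weight 10, value 132
- 1×painting + 2×statuette: weight 7, value 101
- 2×painting + 1×statuette: weight 8, value 97
Best: $132.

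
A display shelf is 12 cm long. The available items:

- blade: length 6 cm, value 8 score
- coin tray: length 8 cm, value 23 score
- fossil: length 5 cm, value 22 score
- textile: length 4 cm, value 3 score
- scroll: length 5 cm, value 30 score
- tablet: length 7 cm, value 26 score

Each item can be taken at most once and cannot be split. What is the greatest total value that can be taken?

56 score

Check high-value combinations within 12 cm:
- scroll+tablet: length 5+7=12, value 30+26=56
- fossil+scroll: length 5+5=10, value 22+30=52
- fossil+tablet: length 5+7=12, value 22+26=48
- blade+scroll: length 6+5=11, value 8+30=38
Best: 56 score.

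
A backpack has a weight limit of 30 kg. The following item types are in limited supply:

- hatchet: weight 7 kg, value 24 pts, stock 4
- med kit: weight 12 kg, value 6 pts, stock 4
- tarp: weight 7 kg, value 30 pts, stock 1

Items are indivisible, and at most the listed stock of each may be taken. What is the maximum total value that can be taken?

102 pts

Best selections within weight 30 and stock limits:
- 3×hatchet + 1×tarp: weight 28, value 102
- 4×hatchet: weight 28, value 96
- 2×hatchet + 1×tarp: weight 21, value 78
- 3×hatchet: weight 21, value 72
Best: 102 pts.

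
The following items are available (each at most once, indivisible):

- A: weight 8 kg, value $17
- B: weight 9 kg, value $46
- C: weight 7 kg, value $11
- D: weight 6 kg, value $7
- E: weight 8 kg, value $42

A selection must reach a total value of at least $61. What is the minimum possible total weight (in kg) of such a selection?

Subsets with value ≥ 61, sorted by total weight:
- B+E: weight 17, value 88
- A+B: weight 17, value 63
- A+D+E: weight 22, value 66
- B+C+D: weight 22, value 64
Minimum weight: 17 kg.

17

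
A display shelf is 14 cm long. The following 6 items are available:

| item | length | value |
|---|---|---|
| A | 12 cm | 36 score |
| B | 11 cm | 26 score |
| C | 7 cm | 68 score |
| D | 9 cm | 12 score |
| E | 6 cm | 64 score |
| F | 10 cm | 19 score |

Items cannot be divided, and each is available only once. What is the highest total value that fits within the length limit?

132 score

Check high-value combinations within 14 cm:
- C+E: length 7+6=13, value 68+64=132
- C: length 7, value 68
- E: length 6, value 64
Best: 132 score.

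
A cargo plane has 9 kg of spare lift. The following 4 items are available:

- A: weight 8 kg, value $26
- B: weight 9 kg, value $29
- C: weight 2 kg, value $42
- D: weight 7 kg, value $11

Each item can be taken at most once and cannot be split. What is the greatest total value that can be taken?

This is a 0/1 knapsack; check combinations near the capacity.
- C+D: weight 2+7=9, value 42+11=53
- C: weight 2, value 42
- B: weight 9, value 29
- A: weight 8, value 26
Best: $53.

$53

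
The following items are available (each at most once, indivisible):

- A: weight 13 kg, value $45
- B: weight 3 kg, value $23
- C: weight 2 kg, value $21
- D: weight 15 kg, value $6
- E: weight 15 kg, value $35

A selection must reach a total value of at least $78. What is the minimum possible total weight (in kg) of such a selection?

Subsets with value ≥ 78, sorted by total weight:
- A+B+C: weight 18, value 89
- B+C+E: weight 20, value 79
- A+E: weight 28, value 80
Minimum weight: 18 kg.

18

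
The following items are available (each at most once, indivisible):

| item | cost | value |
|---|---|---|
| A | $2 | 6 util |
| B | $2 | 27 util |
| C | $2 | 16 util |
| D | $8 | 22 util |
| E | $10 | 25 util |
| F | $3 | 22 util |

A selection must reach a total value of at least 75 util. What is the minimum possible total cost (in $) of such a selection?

Subsets with value ≥ 75, sorted by total cost:
- B+C+D+F: cost 15, value 87
- A+B+D+F: cost 15, value 77
- A+B+C+D+F: cost 17, value 93
- B+C+E+F: cost 17, value 90
Minimum cost: 15 $.

15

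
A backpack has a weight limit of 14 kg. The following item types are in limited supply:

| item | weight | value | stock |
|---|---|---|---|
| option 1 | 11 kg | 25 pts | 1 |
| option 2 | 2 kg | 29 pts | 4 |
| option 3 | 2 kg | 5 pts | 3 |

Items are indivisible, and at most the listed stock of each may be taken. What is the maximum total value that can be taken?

131 pts

Top feasible selections:
- 4×option 2 + 3×option 3: weight 14, value 131
- 4×option 2 + 2×option 3: weight 12, value 126
Best: 131 pts.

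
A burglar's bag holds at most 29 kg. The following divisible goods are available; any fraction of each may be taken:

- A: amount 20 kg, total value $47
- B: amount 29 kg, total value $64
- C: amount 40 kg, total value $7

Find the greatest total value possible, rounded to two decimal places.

66.86

Take in order of value per unit:
- A (47/20 per unit): all 20 → value 47, running total 47.00
- B (64/29 per unit): 9 of 29 → value 9×64/29 = 19.8621, running total 66.86
Total 66.86.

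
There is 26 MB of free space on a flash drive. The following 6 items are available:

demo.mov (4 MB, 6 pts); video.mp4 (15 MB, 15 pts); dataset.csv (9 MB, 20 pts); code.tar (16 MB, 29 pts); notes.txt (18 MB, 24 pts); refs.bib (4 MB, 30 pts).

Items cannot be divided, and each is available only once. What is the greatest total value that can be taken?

65 pts

Check high-value combinations within 26 MB:
- demo.mov+code.tar+refs.bib: size 4+16+4=24, value 6+29+30=65
- demo.mov+notes.txt+refs.bib: size 4+18+4=26, value 6+24+30=60
- code.tar+refs.bib: size 16+4=20, value 29+30=59
Best: 65 pts.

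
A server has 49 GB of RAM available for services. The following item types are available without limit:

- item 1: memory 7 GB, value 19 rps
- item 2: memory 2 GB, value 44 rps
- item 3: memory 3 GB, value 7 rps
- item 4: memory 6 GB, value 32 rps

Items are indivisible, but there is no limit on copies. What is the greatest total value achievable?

1056 rps

Best value-per-unit is item 2 at 44/2, and filling with it alone uses memory 24×2=48. No mix of the others beats 24×44 = 1056.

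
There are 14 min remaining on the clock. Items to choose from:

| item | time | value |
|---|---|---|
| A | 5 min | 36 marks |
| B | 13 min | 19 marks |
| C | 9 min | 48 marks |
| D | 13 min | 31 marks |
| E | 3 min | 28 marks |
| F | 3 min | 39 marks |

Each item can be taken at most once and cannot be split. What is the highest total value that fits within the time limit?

Check high-value combinations within 14 min:
- A+E+F: time 5+3+3=11, value 36+28+39=103
- C+F: time 9+3=12, value 48+39=87
- A+C: time 5+9=14, value 36+48=84
Best: 103 marks.

103 marks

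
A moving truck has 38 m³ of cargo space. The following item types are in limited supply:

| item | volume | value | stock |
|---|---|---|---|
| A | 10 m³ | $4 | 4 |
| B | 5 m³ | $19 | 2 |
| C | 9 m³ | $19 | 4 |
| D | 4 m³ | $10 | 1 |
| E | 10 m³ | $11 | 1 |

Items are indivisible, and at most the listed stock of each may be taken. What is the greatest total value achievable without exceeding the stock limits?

Top feasible selections:
- 2×B + 3×C: volume 37, value 95
- 2×B + 2×C + 1×E: volume 38, value 87
- 2×B + 2×C + 1×D: volume 32, value 86
- 1×B + 3×C + 1×D: volume 36, value 86
Best: $95.

$95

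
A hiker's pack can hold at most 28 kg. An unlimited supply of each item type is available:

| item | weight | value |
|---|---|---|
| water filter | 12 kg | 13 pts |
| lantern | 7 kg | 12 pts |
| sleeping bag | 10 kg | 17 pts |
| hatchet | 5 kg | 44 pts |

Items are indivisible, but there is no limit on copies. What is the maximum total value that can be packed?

Best value-per-unit is hatchet at 44/5, and filling with it alone uses weight 5×5=25. No mix of the others beats 5×44 = 220.

220 pts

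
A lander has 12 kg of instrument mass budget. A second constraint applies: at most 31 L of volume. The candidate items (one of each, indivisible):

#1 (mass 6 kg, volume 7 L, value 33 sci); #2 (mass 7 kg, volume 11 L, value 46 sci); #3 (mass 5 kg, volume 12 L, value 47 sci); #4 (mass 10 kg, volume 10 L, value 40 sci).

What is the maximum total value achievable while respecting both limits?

Feasible sets respecting both limits:
- #2+#3: mass 12, volume 23, value 93
- #1+#3: mass 11, volume 19, value 80
- #3: mass 5, volume 12, value 47
- #2: mass 7, volume 11, value 46
Best: 93 sci.

93 sci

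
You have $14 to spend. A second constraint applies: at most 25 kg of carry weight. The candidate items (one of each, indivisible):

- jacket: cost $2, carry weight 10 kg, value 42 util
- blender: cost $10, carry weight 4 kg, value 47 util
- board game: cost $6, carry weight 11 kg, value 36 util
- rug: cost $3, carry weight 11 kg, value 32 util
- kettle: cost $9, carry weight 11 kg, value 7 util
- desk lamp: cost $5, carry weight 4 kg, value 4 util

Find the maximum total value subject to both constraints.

89 util

Feasible sets respecting both limits:
- jacket+blender: cost 12, carry weight 14, value 89
- jacket+board game+desk lamp: cost 13, carry weight 25, value 82
- blender+rug: cost 13, carry weight 15, value 79
Best: 89 util.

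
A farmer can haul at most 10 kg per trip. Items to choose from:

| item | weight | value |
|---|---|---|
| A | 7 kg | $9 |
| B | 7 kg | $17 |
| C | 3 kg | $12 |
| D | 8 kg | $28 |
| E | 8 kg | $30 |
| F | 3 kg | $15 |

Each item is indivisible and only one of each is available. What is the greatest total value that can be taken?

$32

Check high-value combinations within 10 kg:
- B+F: weight 7+3=10, value 17+15=32
- E: weight 8, value 30
- B+C: weight 7+3=10, value 17+12=29
- D: weight 8, value 28
Best: $32.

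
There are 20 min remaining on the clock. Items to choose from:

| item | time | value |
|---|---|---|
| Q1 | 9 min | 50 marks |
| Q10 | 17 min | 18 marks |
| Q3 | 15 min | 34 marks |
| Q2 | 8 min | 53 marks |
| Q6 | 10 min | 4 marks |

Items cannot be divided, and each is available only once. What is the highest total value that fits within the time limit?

103 marks

Check high-value combinations within 20 min:
- Q1+Q2: time 9+8=17, value 50+53=103
- Q2+Q6: time 8+10=18, value 53+4=57
- Q1+Q6: time 9+10=19, value 50+4=54
- Q2: time 8, value 53
Best: 103 marks.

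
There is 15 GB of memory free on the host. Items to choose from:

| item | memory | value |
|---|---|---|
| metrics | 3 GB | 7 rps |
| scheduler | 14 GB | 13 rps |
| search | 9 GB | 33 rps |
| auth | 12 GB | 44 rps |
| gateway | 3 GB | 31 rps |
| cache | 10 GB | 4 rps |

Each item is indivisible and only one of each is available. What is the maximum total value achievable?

Check high-value combinations within 15 GB:
- auth+gateway: memory 12+3=15, value 44+31=75
- metrics+search+gateway: memory 3+9+3=15, value 7+33+31=71
- search+gateway: memory 9+3=12, value 33+31=64
Best: 75 rps.

75 rps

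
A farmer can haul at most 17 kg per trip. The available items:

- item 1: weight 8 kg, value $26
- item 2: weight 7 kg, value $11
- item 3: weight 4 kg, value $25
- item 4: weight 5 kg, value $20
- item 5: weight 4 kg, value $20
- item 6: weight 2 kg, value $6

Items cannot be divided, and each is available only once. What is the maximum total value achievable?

$71

Check high-value combinations within 17 kg:
- item 3+item 4+item 5+item 6: weight 4+5+4+2=15, value 25+20+20+6=71
- item 1+item 3+item 5: weight 8+4+4=16, value 26+25+20=71
- item 1+item 3+item 4: weight 8+4+5=17, value 26+25+20=71
- item 1+item 4+item 5: weight 8+5+4=17, value 26+20+20=66
Best: $71.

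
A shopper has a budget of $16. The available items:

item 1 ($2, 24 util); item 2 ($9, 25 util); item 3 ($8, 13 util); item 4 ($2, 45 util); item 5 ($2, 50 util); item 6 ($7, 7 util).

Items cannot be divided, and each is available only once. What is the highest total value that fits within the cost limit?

144 util

Check high-value combinations within $16:
- item 1+item 2+item 4+item 5: cost 2+9+2+2=15, value 24+25+45+50=144
- item 1+item 3+item 4+item 5: cost 2+8+2+2=14, value 24+13+45+50=132
- item 1+item 4+item 5+item 6: cost 2+2+2+7=13, value 24+45+50+7=126
- item 2+item 4+item 5: cost 9+2+2=13, value 25+45+50=120
- item 1+item 4+item 5: cost 2+2+2=6, value 24+45+50=119
Best: 144 util.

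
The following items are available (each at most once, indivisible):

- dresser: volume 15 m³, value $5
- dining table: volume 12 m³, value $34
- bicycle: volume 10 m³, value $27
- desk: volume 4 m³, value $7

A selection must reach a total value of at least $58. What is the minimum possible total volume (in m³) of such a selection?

22

Subsets with value ≥ 58, sorted by total volume:
- dining table+bicycle: volume 22, value 61
- dining table+bicycle+desk: volume 26, value 68
Minimum volume: 22 m³.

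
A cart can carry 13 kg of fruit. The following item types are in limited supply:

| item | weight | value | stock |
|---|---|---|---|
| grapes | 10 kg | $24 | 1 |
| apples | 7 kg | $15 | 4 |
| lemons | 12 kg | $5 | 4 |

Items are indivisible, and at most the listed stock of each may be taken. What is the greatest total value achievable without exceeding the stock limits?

Best selections within weight 13 and stock limits:
- 1×grapes: weight 10, value 24
- 1×apples: weight 7, value 15
- 1×lemons: weight 12, value 5
Best: $24.

$24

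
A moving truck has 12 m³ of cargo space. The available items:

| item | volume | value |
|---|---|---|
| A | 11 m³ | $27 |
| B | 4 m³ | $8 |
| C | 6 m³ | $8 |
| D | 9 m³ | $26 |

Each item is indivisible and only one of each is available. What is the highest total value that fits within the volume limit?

Check high-value combinations within 12 m³:
- A: volume 11, value 27
- D: volume 9, value 26
- B+C: volume 4+6=10, value 8+8=16
- B: volume 4, value 8
Best: $27.

$27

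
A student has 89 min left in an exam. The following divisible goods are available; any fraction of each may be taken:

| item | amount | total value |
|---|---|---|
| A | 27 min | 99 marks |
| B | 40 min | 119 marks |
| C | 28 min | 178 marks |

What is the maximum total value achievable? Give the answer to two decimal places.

Take in order of value per unit:
- C (178/28 per unit): all 28 → value 178, running total 178.00
- A (99/27 per unit): all 27 → value 99, running total 277.00
- B (119/40 per unit): 34 of 40 → value 34×119/40 = 101.1500, running total 378.15
Total 378.15.

378.15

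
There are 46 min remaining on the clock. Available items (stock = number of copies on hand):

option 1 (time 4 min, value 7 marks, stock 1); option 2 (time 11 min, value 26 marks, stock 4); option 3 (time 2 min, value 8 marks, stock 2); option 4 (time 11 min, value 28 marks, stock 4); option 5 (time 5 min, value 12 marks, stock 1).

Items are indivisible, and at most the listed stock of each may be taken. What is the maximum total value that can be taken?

Top feasible selections:
- 1×option 3 + 4×option 4: time 46, value 120
- 1×option 1 + 2×option 3 + 3×option 4 + 1×option 5: time 46, value 119
- 1×option 2 + 1×option 3 + 3×option 4: time 46, value 118
Best: 120 marks.

120 marks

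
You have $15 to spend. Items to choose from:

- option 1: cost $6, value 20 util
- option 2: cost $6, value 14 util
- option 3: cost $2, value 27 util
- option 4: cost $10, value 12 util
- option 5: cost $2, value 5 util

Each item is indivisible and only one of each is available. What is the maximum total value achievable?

61 util

Check high-value combinations within $15:
- option 1+option 2+option 3: cost 6+6+2=14, value 20+14+27=61
- option 1+option 3+option 5: cost 6+2+2=10, value 20+27+5=52
- option 1+option 3: cost 6+2=8, value 20+27=47
- option 2+option 3+option 5: cost 6+2+2=10, value 14+27+5=46
- option 3+option 4+option 5: cost 2+10+2=14, value 27+12+5=44
Best: 61 util.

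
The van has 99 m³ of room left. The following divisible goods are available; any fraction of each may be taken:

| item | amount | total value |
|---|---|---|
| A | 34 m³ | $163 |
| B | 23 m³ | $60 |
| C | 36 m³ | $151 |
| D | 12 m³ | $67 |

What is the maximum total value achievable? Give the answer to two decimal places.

425.35

Take in order of value per unit:
- D (67/12 per unit): all 12 → value 67, running total 67.00
- A (163/34 per unit): all 34 → value 163, running total 230.00
- C (151/36 per unit): all 36 → value 151, running total 381.00
- B (60/23 per unit): 17 of 23 → value 17×60/23 = 44.3478, running total 425.35
Total 425.35.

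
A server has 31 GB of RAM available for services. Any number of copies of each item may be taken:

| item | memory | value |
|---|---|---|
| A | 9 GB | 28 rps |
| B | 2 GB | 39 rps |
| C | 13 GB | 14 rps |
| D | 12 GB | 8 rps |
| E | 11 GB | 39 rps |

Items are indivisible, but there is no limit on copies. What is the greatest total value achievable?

Best value-per-unit is B at 39/2, and filling with it alone uses memory 15×2=30. No mix of the others beats 15×39 = 585.

585 rps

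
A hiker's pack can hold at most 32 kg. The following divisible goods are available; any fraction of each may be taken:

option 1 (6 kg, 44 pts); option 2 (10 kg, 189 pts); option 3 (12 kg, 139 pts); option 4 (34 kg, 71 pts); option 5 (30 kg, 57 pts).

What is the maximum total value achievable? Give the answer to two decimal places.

380.35

Take in order of value per unit:
- option 2 (189/10 per unit): all 10 → value 189, running total 189.00
- option 3 (139/12 per unit): all 12 → value 139, running total 328.00
- option 1 (44/6 per unit): all 6 → value 44, running total 372.00
- option 4 (71/34 per unit): 4 of 34 → value 4×71/34 = 8.3529, running total 380.35
Total 380.35.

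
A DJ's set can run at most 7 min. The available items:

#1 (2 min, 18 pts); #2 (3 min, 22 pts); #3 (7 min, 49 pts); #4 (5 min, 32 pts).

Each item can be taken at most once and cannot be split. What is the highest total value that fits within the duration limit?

Check high-value combinations within 7 min:
- #1+#4: duration 2+5=7, value 18+32=50
- #3: duration 7, value 49
- #1+#2: duration 2+3=5, value 18+22=40
- #4: duration 5, value 32
- #2: duration 3, value 22
Best: 50 pts.

50 pts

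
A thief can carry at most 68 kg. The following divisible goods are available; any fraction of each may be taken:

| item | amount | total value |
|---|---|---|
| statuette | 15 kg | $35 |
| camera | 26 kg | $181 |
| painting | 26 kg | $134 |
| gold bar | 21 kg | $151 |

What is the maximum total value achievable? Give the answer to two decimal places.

440.23

Take in order of value per unit:
- gold bar (151/21 per unit): all 21 → value 151, running total 151.00
- camera (181/26 per unit): all 26 → value 181, running total 332.00
- painting (134/26 per unit): 21 of 26 → value 21×134/26 = 108.2308, running total 440.23
Total 440.23.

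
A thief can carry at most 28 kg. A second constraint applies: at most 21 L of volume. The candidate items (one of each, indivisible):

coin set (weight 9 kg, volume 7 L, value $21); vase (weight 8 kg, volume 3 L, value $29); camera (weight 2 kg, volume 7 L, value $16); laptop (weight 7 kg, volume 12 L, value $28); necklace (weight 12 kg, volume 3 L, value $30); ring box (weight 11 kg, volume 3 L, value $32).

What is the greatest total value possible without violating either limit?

Feasible sets respecting both limits:
- vase+laptop+ring box: weight 26, volume 18, value 89
- vase+laptop+necklace: weight 27, volume 18, value 87
- coin set+vase+ring box: weight 28, volume 13, value 82
Best: $89.

$89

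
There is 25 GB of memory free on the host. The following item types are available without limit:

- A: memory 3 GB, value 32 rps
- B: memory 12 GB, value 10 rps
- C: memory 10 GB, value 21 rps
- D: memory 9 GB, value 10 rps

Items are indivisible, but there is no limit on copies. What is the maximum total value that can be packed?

Best value-per-unit is A at 32/3, and filling with it alone uses memory 8×3=24. No mix of the others beats 8×32 = 256.

256 rps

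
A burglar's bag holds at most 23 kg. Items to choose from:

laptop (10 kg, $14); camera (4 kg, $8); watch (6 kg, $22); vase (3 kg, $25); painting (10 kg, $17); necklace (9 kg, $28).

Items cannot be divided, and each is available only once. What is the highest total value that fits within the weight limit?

$83

This is a 0/1 knapsack; check combinations near the capacity.
- camera+watch+vase+necklace: weight 4+6+3+9=22, value 8+22+25+28=83
- watch+vase+necklace: weight 6+3+9=18, value 22+25+28=75
- camera+watch+vase+painting: weight 4+6+3+10=23, value 8+22+25+17=72
Best: $83.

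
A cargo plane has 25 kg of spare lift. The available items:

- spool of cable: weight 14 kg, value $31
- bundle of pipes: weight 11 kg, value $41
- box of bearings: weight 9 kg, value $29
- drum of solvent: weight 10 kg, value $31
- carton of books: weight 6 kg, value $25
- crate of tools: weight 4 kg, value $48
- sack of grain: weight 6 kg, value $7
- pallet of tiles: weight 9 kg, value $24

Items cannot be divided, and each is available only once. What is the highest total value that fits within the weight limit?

$120

Check high-value combinations within 25 kg:
- bundle of pipes+drum of solvent+crate of tools: weight 11+10+4=25, value 41+31+48=120
- bundle of pipes+box of bearings+crate of tools: weight 11+9+4=24, value 41+29+48=118
- bundle of pipes+carton of books+crate of tools: weight 11+6+4=21, value 41+25+48=114
- bundle of pipes+crate of tools+pallet of tiles: weight 11+4+9=24, value 41+48+24=113
- box of bearings+carton of books+crate of tools+sack of grain: weight 9+6+4+6=25, value 29+25+48+7=109
Best: $120.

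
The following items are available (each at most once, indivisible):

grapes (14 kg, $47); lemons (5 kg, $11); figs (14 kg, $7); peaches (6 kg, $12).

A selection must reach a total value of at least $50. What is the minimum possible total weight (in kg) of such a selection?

Subsets with value ≥ 50, sorted by total weight:
- grapes+lemons: weight 19, value 58
- grapes+peaches: weight 20, value 59
Minimum weight: 19 kg.

19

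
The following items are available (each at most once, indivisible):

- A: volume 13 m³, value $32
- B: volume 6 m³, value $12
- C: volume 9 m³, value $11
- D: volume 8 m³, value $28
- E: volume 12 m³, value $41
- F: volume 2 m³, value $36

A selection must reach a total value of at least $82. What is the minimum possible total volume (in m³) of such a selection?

20

Subsets with value ≥ 82, sorted by total volume:
- B+E+F: volume 20, value 89
- D+E+F: volume 22, value 105
- A+D+F: volume 23, value 96
- C+E+F: volume 23, value 88
Minimum volume: 20 m³.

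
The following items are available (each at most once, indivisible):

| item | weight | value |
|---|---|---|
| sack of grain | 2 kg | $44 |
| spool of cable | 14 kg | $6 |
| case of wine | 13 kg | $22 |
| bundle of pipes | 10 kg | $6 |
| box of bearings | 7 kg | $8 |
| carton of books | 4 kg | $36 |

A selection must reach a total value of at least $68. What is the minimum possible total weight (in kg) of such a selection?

6

Subsets with value ≥ 68, sorted by total weight:
- sack of grain+carton of books: weight 6, value 80
- sack of grain+box of bearings+carton of books: weight 13, value 88
- sack of grain+bundle of pipes+carton of books: weight 16, value 86
- sack of grain+case of wine+carton of books: weight 19, value 102
Minimum weight: 6 kg.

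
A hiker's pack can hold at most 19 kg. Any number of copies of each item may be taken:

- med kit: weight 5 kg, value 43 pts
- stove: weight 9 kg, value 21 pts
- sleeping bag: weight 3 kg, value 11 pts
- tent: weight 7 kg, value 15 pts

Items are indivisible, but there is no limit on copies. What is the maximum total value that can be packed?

Best value-per-unit is med kit at 43/5; filling with it alone gives 3×43 = 129.
Optimal mix: 3×med kit + 1×sleeping bag → weight 18, value 140.

140 pts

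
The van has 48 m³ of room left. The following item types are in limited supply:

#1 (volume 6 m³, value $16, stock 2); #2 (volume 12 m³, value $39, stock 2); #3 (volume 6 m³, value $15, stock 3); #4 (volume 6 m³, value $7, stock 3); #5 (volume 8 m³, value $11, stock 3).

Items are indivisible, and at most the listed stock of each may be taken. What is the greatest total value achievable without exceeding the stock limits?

$140

Best selections within volume 48 and stock limits:
- 2×#1 + 2×#2 + 2×#3: volume 48, value 140
- 1×#1 + 2×#2 + 3×#3: volume 48, value 139
Best: $140.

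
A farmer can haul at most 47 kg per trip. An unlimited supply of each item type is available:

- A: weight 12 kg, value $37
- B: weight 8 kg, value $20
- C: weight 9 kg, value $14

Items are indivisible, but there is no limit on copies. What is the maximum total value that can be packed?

Best value-per-unit is A at 37/12; filling with it alone gives 3×37 = 111.
Optimal mix: 3×A + 1×B → weight 44, value 131.

$131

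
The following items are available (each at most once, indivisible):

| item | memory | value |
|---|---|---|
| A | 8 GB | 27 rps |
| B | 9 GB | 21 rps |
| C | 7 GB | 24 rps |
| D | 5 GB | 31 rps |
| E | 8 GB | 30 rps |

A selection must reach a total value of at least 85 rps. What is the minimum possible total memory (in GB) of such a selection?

Subsets with value ≥ 85, sorted by total memory:
- C+D+E: memory 20, value 85
- A+D+E: memory 21, value 88
- A+C+D+E: memory 28, value 112
- B+C+D+E: memory 29, value 106
Minimum memory: 20 GB.

20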